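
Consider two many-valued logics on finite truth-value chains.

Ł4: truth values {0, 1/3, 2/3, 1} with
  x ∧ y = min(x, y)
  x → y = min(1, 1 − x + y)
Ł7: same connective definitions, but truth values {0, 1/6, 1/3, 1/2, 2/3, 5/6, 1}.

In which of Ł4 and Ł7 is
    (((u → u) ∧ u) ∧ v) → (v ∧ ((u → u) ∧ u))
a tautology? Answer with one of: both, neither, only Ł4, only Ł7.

In Ł4: every assignment gives 1 — tautology.
In Ł7: every assignment gives 1 — tautology.

both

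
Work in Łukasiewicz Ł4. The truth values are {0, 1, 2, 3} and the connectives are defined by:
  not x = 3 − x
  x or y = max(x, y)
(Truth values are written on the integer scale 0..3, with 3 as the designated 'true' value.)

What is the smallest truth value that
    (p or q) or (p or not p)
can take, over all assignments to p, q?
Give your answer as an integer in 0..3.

2

Take p = 1, q = 0:
p or q = 1 or 0 = 1
not p = not 1 = 2
p or not p = 1 or 2 = 2
(p or q) or (p or not p) = 1 or 2 = 2
No assignment yields a value below 2, so this is the minimum.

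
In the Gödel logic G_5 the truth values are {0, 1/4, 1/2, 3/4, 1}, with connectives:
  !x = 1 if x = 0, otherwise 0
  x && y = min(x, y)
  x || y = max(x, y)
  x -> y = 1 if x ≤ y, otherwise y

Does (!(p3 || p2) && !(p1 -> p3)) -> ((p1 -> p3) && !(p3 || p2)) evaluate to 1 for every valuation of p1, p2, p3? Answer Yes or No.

No

Counterexample: take p1 = 1/4, p2 = 0, p3 = 0.
p3 || p2 = 0 || 0 = 0
!(p3 || p2) = !0 = 1
p1 -> p3 = 1/4 -> 0 = 0
!(p1 -> p3) = !0 = 1
!(p3 || p2) && !(p1 -> p3) = 1 && 1 = 1
p1 -> p3 = 1/4 -> 0 = 0
p3 || p2 = 0 || 0 = 0
!(p3 || p2) = !0 = 1
(p1 -> p3) && !(p3 || p2) = 0 && 1 = 0
(!(p3 || p2) && !(p1 -> p3)) -> ((p1 -> p3) && !(p3 || p2)) = 1 -> 0 = 0
This gives 0 ≠ 1.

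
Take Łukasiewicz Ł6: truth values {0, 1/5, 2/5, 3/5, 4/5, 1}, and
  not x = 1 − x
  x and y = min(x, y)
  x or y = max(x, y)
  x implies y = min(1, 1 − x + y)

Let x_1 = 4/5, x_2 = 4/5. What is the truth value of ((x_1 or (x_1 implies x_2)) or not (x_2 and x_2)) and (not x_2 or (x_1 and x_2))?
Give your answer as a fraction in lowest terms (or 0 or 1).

4/5

x_1 implies x_2 = 4/5 implies 4/5 = 1
x_1 or (x_1 implies x_2) = 4/5 or 1 = 1
x_2 and x_2 = 4/5 and 4/5 = 4/5
not (x_2 and x_2) = not 4/5 = 1/5
(x_1 or (x_1 implies x_2)) or not (x_2 and x_2) = 1 or 1/5 = 1
not x_2 = not 4/5 = 1/5
x_1 and x_2 = 4/5 and 4/5 = 4/5
not x_2 or (x_1 and x_2) = 1/5 or 4/5 = 4/5
((x_1 or (x_1 implies x_2)) or not (x_2 and x_2)) and (not x_2 or (x_1 and x_2)) = 1 and 4/5 = 4/5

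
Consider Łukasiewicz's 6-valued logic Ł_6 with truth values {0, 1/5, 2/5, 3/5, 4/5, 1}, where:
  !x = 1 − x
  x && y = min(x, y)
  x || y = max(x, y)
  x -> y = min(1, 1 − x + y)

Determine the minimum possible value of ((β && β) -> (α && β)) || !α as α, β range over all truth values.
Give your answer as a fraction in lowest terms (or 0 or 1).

Take α = 2/5, β = 4/5:
β && β = 4/5 && 4/5 = 4/5
α && β = 2/5 && 4/5 = 2/5
(β && β) -> (α && β) = 4/5 -> 2/5 = 3/5
!α = !2/5 = 3/5
((β && β) -> (α && β)) || !α = 3/5 || 3/5 = 3/5
No assignment yields a value below 3/5, so this is the minimum.

3/5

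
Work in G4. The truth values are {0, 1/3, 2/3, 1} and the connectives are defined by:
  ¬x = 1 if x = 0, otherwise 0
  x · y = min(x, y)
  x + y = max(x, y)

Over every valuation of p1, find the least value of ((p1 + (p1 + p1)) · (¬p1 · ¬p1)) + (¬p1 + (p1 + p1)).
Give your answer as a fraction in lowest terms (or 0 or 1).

Take p1 = 1/3:
p1 + p1 = 1/3 + 1/3 = 1/3
p1 + (p1 + p1) = 1/3 + 1/3 = 1/3
¬p1 = ¬1/3 = 0
¬p1 = ¬1/3 = 0
¬p1 · ¬p1 = 0 · 0 = 0
(p1 + (p1 + p1)) · (¬p1 · ¬p1) = 1/3 · 0 = 0
¬p1 = ¬1/3 = 0
p1 + p1 = 1/3 + 1/3 = 1/3
¬p1 + (p1 + p1) = 0 + 1/3 = 1/3
((p1 + (p1 + p1)) · (¬p1 · ¬p1)) + (¬p1 + (p1 + p1)) = 0 + 1/3 = 1/3
No assignment yields a value below 1/3, so this is the minimum.

1/3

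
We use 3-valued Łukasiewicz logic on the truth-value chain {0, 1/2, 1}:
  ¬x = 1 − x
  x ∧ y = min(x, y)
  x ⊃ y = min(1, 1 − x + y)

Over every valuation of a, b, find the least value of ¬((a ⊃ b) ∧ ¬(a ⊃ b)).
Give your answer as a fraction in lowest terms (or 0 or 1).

1/2

Take a = 1/2, b = 0:
a ⊃ b = 1/2 ⊃ 0 = 1/2
a ⊃ b = 1/2 ⊃ 0 = 1/2
¬(a ⊃ b) = ¬1/2 = 1/2
(a ⊃ b) ∧ ¬(a ⊃ b) = 1/2 ∧ 1/2 = 1/2
¬((a ⊃ b) ∧ ¬(a ⊃ b)) = ¬1/2 = 1/2
No assignment yields a value below 1/2, so this is the minimum.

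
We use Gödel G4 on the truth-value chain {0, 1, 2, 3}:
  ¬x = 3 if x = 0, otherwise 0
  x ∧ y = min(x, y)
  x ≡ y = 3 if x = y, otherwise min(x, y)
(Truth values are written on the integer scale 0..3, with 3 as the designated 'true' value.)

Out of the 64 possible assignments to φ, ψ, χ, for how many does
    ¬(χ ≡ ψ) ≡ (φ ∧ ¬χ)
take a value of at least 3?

40

value 3: 40 assignments (counts)
value 2: 3 assignments
value 1: 3 assignments
value 0: 18 assignments
So 40 of the 64 assignments meet the threshold.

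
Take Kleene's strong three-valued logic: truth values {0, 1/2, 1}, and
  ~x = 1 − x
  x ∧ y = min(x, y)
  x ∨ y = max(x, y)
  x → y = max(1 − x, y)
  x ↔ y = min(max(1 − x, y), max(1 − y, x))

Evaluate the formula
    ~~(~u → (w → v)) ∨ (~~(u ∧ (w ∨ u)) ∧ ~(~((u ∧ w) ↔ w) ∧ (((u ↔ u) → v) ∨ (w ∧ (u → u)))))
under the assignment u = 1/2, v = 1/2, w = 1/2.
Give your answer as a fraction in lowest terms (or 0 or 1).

1/2

~u = ~1/2 = 1/2
w → v = 1/2 → 1/2 = 1/2
~u → (w → v) = 1/2 → 1/2 = 1/2
~(~u → (w → v)) = ~1/2 = 1/2
~~(~u → (w → v)) = ~1/2 = 1/2
w ∨ u = 1/2 ∨ 1/2 = 1/2
u ∧ (w ∨ u) = 1/2 ∧ 1/2 = 1/2
~(u ∧ (w ∨ u)) = ~1/2 = 1/2
~~(u ∧ (w ∨ u)) = ~1/2 = 1/2
u ∧ w = 1/2 ∧ 1/2 = 1/2
(u ∧ w) ↔ w = 1/2 ↔ 1/2 = 1/2
~((u ∧ w) ↔ w) = ~1/2 = 1/2
u ↔ u = 1/2 ↔ 1/2 = 1/2
(u ↔ u) → v = 1/2 → 1/2 = 1/2
u → u = 1/2 → 1/2 = 1/2
w ∧ (u → u) = 1/2 ∧ 1/2 = 1/2
((u ↔ u) → v) ∨ (w ∧ (u → u)) = 1/2 ∨ 1/2 = 1/2
~((u ∧ w) ↔ w) ∧ (((u ↔ u) → v) ∨ (w ∧ (u → u))) = 1/2 ∧ 1/2 = 1/2
~(~((u ∧ w) ↔ w) ∧ (((u ↔ u) → v) ∨ (w ∧ (u → u)))) = ~1/2 = 1/2
~~(u ∧ (w ∨ u)) ∧ ~(~((u ∧ w) ↔ w) ∧ (((u ↔ u) → v) ∨ (w ∧ (u → u)))) = 1/2 ∧ 1/2 = 1/2
~~(~u → (w → v)) ∨ (~~(u ∧ (w ∨ u)) ∧ ~(~((u ∧ w) ↔ w) ∧ (((u ↔ u) → v) ∨ (w ∧ (u → u))))) = 1/2 ∨ 1/2 = 1/2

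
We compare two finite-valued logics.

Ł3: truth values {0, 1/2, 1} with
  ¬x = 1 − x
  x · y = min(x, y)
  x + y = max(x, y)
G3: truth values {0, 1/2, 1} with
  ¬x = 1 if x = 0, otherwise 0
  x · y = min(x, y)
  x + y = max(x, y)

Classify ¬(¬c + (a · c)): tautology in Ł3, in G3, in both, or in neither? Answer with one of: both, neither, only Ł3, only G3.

In Ł3: at a = 0, c = 0 the value is 0 — not a tautology.
In G3: at a = 0, c = 0 the value is 0 — not a tautology.

neither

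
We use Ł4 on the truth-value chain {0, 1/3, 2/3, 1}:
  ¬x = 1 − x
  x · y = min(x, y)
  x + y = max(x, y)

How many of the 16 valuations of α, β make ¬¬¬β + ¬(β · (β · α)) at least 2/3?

α = 0, β = 0 ↦ 1  ≥
α = 0, β = 1/3 ↦ 1  ≥
α = 0, β = 2/3 ↦ 1  ≥
α = 0, β = 1 ↦ 1  ≥
α = 1/3, β = 0 ↦ 1  ≥
α = 1/3, β = 1/3 ↦ 2/3  ≥
α = 1/3, β = 2/3 ↦ 2/3  ≥
α = 1/3, β = 1 ↦ 2/3  ≥
α = 2/3, β = 0 ↦ 1  ≥
α = 2/3, β = 1/3 ↦ 2/3  ≥
α = 2/3, β = 2/3 ↦ 1/3  <
α = 2/3, β = 1 ↦ 1/3  <
α = 1, β = 0 ↦ 1  ≥
α = 1, β = 1/3 ↦ 2/3  ≥
α = 1, β = 2/3 ↦ 1/3  <
α = 1, β = 1 ↦ 0  <
So 12 of the 16 assignments meet the threshold.

12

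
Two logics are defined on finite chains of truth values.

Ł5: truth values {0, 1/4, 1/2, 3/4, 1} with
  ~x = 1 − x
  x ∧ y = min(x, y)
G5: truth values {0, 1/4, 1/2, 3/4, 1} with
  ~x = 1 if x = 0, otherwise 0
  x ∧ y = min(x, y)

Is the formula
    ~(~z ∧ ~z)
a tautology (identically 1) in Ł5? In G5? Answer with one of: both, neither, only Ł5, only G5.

neither

In Ł5: at z = 0 the value is 0 — not a tautology.
In G5: at z = 0 the value is 0 — not a tautology.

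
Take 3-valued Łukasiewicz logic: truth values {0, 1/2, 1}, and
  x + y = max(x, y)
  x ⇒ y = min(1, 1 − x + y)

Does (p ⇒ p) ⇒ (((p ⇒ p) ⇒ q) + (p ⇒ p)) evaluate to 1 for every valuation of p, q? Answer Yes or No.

p = 0, q = 0 ↦ 1
p = 0, q = 1/2 ↦ 1
p = 0, q = 1 ↦ 1
p = 1/2, q = 0 ↦ 1
p = 1/2, q = 1/2 ↦ 1
p = 1/2, q = 1 ↦ 1
p = 1, q = 0 ↦ 1
p = 1, q = 1/2 ↦ 1
p = 1, q = 1 ↦ 1
Every assignment gives a value ≥ 1.

Yes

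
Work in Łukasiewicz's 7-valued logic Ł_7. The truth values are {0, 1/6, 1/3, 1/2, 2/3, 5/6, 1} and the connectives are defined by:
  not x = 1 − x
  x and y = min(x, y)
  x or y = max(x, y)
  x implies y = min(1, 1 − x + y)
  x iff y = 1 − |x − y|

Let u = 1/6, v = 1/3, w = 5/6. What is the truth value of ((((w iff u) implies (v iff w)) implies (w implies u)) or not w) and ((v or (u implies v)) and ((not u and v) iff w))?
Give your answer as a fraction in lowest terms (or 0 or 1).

w iff u = 5/6 iff 1/6 = 1/3
v iff w = 1/3 iff 5/6 = 1/2
(w iff u) implies (v iff w) = 1/3 implies 1/2 = 1
w implies u = 5/6 implies 1/6 = 1/3
((w iff u) implies (v iff w)) implies (w implies u) = 1 implies 1/3 = 1/3
not w = not 5/6 = 1/6
(((w iff u) implies (v iff w)) implies (w implies u)) or not w = 1/3 or 1/6 = 1/3
u implies v = 1/6 implies 1/3 = 1
v or (u implies v) = 1/3 or 1 = 1
not u = not 1/6 = 5/6
not u and v = 5/6 and 1/3 = 1/3
(not u and v) iff w = 1/3 iff 5/6 = 1/2
(v or (u implies v)) and ((not u and v) iff w) = 1 and 1/2 = 1/2
((((w iff u) implies (v iff w)) implies (w implies u)) or not w) and ((v or (u implies v)) and ((not u and v) iff w)) = 1/3 and 1/2 = 1/3

1/3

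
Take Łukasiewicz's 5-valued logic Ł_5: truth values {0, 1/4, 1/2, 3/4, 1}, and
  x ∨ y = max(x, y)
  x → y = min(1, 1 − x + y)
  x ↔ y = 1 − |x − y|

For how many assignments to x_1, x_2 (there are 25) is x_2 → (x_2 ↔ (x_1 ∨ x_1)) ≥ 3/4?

value 1: 19 assignments (counts)
value 3/4: 2 assignments (counts)
value 1/2: 2 assignments
value 1/4: 1 assignment
value 0: 1 assignment
So 21 of the 25 assignments meet the threshold.

21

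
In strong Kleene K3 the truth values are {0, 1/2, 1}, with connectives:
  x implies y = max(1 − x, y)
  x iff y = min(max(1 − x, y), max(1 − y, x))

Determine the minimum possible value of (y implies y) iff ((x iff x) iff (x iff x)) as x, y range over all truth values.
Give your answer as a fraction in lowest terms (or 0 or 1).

Take x = 0, y = 1/2:
y implies y = 1/2 implies 1/2 = 1/2
x iff x = 0 iff 0 = 1
x iff x = 0 iff 0 = 1
(x iff x) iff (x iff x) = 1 iff 1 = 1
(y implies y) iff ((x iff x) iff (x iff x)) = 1/2 iff 1 = 1/2
No assignment yields a value below 1/2, so this is the minimum.

1/2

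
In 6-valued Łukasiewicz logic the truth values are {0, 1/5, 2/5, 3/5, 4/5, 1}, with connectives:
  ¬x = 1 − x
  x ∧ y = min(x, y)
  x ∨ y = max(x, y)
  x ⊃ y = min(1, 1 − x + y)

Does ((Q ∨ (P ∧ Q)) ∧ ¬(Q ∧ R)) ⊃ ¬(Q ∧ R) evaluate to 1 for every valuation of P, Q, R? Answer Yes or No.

Yes

At P = 4/5, Q = 3/5, R = 1/5, for instance:
P ∧ Q = 4/5 ∧ 3/5 = 3/5
Q ∨ (P ∧ Q) = 3/5 ∨ 3/5 = 3/5
Q ∧ R = 3/5 ∧ 1/5 = 1/5
¬(Q ∧ R) = ¬1/5 = 4/5
(Q ∨ (P ∧ Q)) ∧ ¬(Q ∧ R) = 3/5 ∧ 4/5 = 3/5
((Q ∨ (P ∧ Q)) ∧ ¬(Q ∧ R)) ⊃ ¬(Q ∧ R) = 3/5 ⊃ 4/5 = 1
and checking the remaining 215 assignments likewise gives ≥ 1 in every case.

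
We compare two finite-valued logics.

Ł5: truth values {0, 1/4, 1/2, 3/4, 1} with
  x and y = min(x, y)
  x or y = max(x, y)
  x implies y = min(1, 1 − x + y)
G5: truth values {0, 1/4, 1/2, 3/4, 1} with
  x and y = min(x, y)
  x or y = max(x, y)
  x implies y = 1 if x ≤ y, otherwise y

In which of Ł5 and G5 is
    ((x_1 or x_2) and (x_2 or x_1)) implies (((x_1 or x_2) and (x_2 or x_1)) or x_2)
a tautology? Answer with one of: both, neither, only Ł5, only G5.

both

In Ł5: every assignment gives 1 — tautology.
In G5: every assignment gives 1 — tautology.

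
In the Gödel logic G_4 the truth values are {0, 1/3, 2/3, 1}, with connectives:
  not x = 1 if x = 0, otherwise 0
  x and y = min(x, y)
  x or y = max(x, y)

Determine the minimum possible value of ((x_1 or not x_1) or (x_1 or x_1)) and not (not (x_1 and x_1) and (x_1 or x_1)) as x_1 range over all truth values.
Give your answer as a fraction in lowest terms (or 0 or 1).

1/3

Take x_1 = 1/3:
not x_1 = not 1/3 = 0
x_1 or not x_1 = 1/3 or 0 = 1/3
x_1 or x_1 = 1/3 or 1/3 = 1/3
(x_1 or not x_1) or (x_1 or x_1) = 1/3 or 1/3 = 1/3
x_1 and x_1 = 1/3 and 1/3 = 1/3
not (x_1 and x_1) = not 1/3 = 0
x_1 or x_1 = 1/3 or 1/3 = 1/3
not (x_1 and x_1) and (x_1 or x_1) = 0 and 1/3 = 0
not (not (x_1 and x_1) and (x_1 or x_1)) = not 0 = 1
((x_1 or not x_1) or (x_1 or x_1)) and not (not (x_1 and x_1) and (x_1 or x_1)) = 1/3 and 1 = 1/3
No assignment yields a value below 1/3, so this is the minimum.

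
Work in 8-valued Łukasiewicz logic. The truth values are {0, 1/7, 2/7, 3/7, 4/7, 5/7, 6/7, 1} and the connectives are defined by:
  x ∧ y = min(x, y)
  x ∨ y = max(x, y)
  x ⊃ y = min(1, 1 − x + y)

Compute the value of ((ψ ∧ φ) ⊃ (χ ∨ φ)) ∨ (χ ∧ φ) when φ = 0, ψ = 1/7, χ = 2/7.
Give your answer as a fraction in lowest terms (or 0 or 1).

1

ψ ∧ φ = 1/7 ∧ 0 = 0
χ ∨ φ = 2/7 ∨ 0 = 2/7
(ψ ∧ φ) ⊃ (χ ∨ φ) = 0 ⊃ 2/7 = 1
χ ∧ φ = 2/7 ∧ 0 = 0
((ψ ∧ φ) ⊃ (χ ∨ φ)) ∨ (χ ∧ φ) = 1 ∨ 0 = 1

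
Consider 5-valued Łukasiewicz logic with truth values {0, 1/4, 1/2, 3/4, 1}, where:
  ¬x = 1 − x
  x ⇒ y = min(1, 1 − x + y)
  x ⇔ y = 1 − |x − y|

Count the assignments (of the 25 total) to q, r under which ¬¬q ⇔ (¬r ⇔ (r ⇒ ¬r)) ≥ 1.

5

value 1: 5 assignments (counts)
value 3/4: 8 assignments
value 1/2: 6 assignments
value 1/4: 4 assignments
value 0: 2 assignments
So 5 of the 25 assignments meet the threshold.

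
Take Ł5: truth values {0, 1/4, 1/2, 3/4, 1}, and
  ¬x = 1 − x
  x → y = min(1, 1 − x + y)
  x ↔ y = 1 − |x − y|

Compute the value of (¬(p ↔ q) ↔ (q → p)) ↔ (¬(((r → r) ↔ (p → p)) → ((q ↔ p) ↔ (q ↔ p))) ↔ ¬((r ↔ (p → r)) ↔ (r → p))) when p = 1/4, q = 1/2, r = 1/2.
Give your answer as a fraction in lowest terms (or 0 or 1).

p ↔ q = 1/4 ↔ 1/2 = 3/4
¬(p ↔ q) = ¬3/4 = 1/4
q → p = 1/2 → 1/4 = 3/4
¬(p ↔ q) ↔ (q → p) = 1/4 ↔ 3/4 = 1/2
r → r = 1/2 → 1/2 = 1
p → p = 1/4 → 1/4 = 1
(r → r) ↔ (p → p) = 1 ↔ 1 = 1
q ↔ p = 1/2 ↔ 1/4 = 3/4
q ↔ p = 1/2 ↔ 1/4 = 3/4
(q ↔ p) ↔ (q ↔ p) = 3/4 ↔ 3/4 = 1
((r → r) ↔ (p → p)) → ((q ↔ p) ↔ (q ↔ p)) = 1 → 1 = 1
¬(((r → r) ↔ (p → p)) → ((q ↔ p) ↔ (q ↔ p))) = ¬1 = 0
p → r = 1/4 → 1/2 = 1
r ↔ (p → r) = 1/2 ↔ 1 = 1/2
r → p = 1/2 → 1/4 = 3/4
(r ↔ (p → r)) ↔ (r → p) = 1/2 ↔ 3/4 = 3/4
¬((r ↔ (p → r)) ↔ (r → p)) = ¬3/4 = 1/4
¬(((r → r) ↔ (p → p)) → ((q ↔ p) ↔ (q ↔ p))) ↔ ¬((r ↔ (p → r)) ↔ (r → p)) = 0 ↔ 1/4 = 3/4
(¬(p ↔ q) ↔ (q → p)) ↔ (¬(((r → r) ↔ (p → p)) → ((q ↔ p) ↔ (q ↔ p))) ↔ ¬((r ↔ (p → r)) ↔ (r → p))) = 1/2 ↔ 3/4 = 3/4

3/4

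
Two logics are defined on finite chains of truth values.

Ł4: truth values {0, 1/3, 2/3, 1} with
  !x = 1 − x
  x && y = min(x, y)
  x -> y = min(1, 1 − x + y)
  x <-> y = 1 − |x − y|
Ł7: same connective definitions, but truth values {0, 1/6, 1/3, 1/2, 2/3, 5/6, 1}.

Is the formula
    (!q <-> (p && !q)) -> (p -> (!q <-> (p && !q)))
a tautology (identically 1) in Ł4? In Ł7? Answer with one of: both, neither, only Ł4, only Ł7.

In Ł4: every assignment gives 1 — tautology.
In Ł7: every assignment gives 1 — tautology.

both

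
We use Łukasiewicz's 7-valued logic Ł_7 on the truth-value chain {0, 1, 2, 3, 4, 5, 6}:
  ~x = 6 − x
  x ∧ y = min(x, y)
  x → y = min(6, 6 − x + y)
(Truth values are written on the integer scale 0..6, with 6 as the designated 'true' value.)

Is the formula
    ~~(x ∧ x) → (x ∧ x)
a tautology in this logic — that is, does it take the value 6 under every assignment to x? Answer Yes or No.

Yes

x = 0 ↦ 6
x = 1 ↦ 6
x = 2 ↦ 6
x = 3 ↦ 6
x = 4 ↦ 6
x = 5 ↦ 6
x = 6 ↦ 6
Every assignment gives a value ≥ 6.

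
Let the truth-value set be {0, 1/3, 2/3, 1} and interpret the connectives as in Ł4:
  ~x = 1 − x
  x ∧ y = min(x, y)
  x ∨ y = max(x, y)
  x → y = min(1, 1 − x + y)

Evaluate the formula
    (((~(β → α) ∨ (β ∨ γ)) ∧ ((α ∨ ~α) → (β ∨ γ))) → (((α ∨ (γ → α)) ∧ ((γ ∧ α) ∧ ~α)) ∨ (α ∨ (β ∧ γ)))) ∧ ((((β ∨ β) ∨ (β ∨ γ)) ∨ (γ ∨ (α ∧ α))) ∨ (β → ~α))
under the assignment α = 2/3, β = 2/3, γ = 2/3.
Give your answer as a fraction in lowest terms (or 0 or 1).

β → α = 2/3 → 2/3 = 1
~(β → α) = ~1 = 0
β ∨ γ = 2/3 ∨ 2/3 = 2/3
~(β → α) ∨ (β ∨ γ) = 0 ∨ 2/3 = 2/3
~α = ~2/3 = 1/3
α ∨ ~α = 2/3 ∨ 1/3 = 2/3
β ∨ γ = 2/3 ∨ 2/3 = 2/3
(α ∨ ~α) → (β ∨ γ) = 2/3 → 2/3 = 1
(~(β → α) ∨ (β ∨ γ)) ∧ ((α ∨ ~α) → (β ∨ γ)) = 2/3 ∧ 1 = 2/3
γ → α = 2/3 → 2/3 = 1
α ∨ (γ → α) = 2/3 ∨ 1 = 1
γ ∧ α = 2/3 ∧ 2/3 = 2/3
~α = ~2/3 = 1/3
(γ ∧ α) ∧ ~α = 2/3 ∧ 1/3 = 1/3
(α ∨ (γ → α)) ∧ ((γ ∧ α) ∧ ~α) = 1 ∧ 1/3 = 1/3
β ∧ γ = 2/3 ∧ 2/3 = 2/3
α ∨ (β ∧ γ) = 2/3 ∨ 2/3 = 2/3
((α ∨ (γ → α)) ∧ ((γ ∧ α) ∧ ~α)) ∨ (α ∨ (β ∧ γ)) = 1/3 ∨ 2/3 = 2/3
((~(β → α) ∨ (β ∨ γ)) ∧ ((α ∨ ~α) → (β ∨ γ))) → (((α ∨ (γ → α)) ∧ ((γ ∧ α) ∧ ~α)) ∨ (α ∨ (β ∧ γ))) = 2/3 → 2/3 = 1
β ∨ β = 2/3 ∨ 2/3 = 2/3
β ∨ γ = 2/3 ∨ 2/3 = 2/3
(β ∨ β) ∨ (β ∨ γ) = 2/3 ∨ 2/3 = 2/3
α ∧ α = 2/3 ∧ 2/3 = 2/3
γ ∨ (α ∧ α) = 2/3 ∨ 2/3 = 2/3
((β ∨ β) ∨ (β ∨ γ)) ∨ (γ ∨ (α ∧ α)) = 2/3 ∨ 2/3 = 2/3
~α = ~2/3 = 1/3
β → ~α = 2/3 → 1/3 = 2/3
(((β ∨ β) ∨ (β ∨ γ)) ∨ (γ ∨ (α ∧ α))) ∨ (β → ~α) = 2/3 ∨ 2/3 = 2/3
(((~(β → α) ∨ (β ∨ γ)) ∧ ((α ∨ ~α) → (β ∨ γ))) → (((α ∨ (γ → α)) ∧ ((γ ∧ α) ∧ ~α)) ∨ (α ∨ (β ∧ γ)))) ∧ ((((β ∨ β) ∨ (β ∨ γ)) ∨ (γ ∨ (α ∧ α))) ∨ (β → ~α)) = 1 ∧ 2/3 = 2/3

2/3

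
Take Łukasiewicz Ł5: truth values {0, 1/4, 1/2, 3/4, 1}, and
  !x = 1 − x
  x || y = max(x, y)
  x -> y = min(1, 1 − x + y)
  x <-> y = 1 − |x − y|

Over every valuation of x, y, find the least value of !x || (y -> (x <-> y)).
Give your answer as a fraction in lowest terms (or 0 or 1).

Take x = 1/2, y = 1:
!x = !1/2 = 1/2
x <-> y = 1/2 <-> 1 = 1/2
y -> (x <-> y) = 1 -> 1/2 = 1/2
!x || (y -> (x <-> y)) = 1/2 || 1/2 = 1/2
No assignment yields a value below 1/2, so this is the minimum.

1/2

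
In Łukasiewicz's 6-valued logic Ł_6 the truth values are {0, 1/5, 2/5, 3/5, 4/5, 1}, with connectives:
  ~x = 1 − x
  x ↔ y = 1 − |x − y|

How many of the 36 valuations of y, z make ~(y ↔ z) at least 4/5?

value 1: 2 assignments (counts)
value 4/5: 4 assignments (counts)
value 3/5: 6 assignments
value 2/5: 8 assignments
value 1/5: 10 assignments
value 0: 6 assignments
So 6 of the 36 assignments meet the threshold.

6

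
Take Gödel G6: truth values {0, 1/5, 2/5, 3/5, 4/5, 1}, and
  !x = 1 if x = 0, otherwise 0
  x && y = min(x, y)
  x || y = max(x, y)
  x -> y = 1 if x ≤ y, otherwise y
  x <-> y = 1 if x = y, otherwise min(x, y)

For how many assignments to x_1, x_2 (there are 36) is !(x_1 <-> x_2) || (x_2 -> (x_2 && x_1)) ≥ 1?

26

value 1: 26 assignments (counts)
value 4/5: 1 assignment
value 3/5: 2 assignments
value 2/5: 3 assignments
value 1/5: 4 assignments
So 26 of the 36 assignments meet the threshold.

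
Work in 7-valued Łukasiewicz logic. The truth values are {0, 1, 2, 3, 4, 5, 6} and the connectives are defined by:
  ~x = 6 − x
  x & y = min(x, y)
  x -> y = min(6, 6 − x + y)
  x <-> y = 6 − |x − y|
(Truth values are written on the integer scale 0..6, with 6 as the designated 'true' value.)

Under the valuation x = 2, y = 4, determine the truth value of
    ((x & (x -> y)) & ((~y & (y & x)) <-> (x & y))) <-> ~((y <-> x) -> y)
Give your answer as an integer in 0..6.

x -> y = 2 -> 4 = 6
x & (x -> y) = 2 & 6 = 2
~y = ~4 = 2
y & x = 4 & 2 = 2
~y & (y & x) = 2 & 2 = 2
x & y = 2 & 4 = 2
(~y & (y & x)) <-> (x & y) = 2 <-> 2 = 6
(x & (x -> y)) & ((~y & (y & x)) <-> (x & y)) = 2 & 6 = 2
y <-> x = 4 <-> 2 = 4
(y <-> x) -> y = 4 -> 4 = 6
~((y <-> x) -> y) = ~6 = 0
((x & (x -> y)) & ((~y & (y & x)) <-> (x & y))) <-> ~((y <-> x) -> y) = 2 <-> 0 = 4

4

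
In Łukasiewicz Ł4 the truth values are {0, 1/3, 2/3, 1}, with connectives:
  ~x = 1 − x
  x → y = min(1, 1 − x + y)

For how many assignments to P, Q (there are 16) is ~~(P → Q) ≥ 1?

10

P = 0, Q = 0 ↦ 1  ≥
P = 0, Q = 1/3 ↦ 1  ≥
P = 0, Q = 2/3 ↦ 1  ≥
P = 0, Q = 1 ↦ 1  ≥
P = 1/3, Q = 0 ↦ 2/3  <
P = 1/3, Q = 1/3 ↦ 1  ≥
P = 1/3, Q = 2/3 ↦ 1  ≥
P = 1/3, Q = 1 ↦ 1  ≥
P = 2/3, Q = 0 ↦ 1/3  <
P = 2/3, Q = 1/3 ↦ 2/3  <
P = 2/3, Q = 2/3 ↦ 1  ≥
P = 2/3, Q = 1 ↦ 1  ≥
P = 1, Q = 0 ↦ 0  <
P = 1, Q = 1/3 ↦ 1/3  <
P = 1, Q = 2/3 ↦ 2/3  <
P = 1, Q = 1 ↦ 1  ≥
So 10 of the 16 assignments meet the threshold.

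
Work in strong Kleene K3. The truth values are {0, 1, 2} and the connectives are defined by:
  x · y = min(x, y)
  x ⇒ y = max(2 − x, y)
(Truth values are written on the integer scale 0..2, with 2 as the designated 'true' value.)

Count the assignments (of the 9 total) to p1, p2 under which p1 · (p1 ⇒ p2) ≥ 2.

1

p1 = 0, p2 = 0 ↦ 0  <
p1 = 0, p2 = 1 ↦ 0  <
p1 = 0, p2 = 2 ↦ 0  <
p1 = 1, p2 = 0 ↦ 1  <
p1 = 1, p2 = 1 ↦ 1  <
p1 = 1, p2 = 2 ↦ 1  <
p1 = 2, p2 = 0 ↦ 0  <
p1 = 2, p2 = 1 ↦ 1  <
p1 = 2, p2 = 2 ↦ 2  ≥
So 1 of the 9 assignments meets the threshold.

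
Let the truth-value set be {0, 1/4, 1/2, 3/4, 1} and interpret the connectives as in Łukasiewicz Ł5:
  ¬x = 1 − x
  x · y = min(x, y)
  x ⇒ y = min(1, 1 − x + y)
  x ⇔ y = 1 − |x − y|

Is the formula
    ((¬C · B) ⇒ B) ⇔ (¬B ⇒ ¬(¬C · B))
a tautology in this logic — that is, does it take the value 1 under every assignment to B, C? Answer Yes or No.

Yes

At B = 1/2, C = 1, for instance:
¬C = ¬1 = 0
¬C · B = 0 · 1/2 = 0
(¬C · B) ⇒ B = 0 ⇒ 1/2 = 1
¬B = ¬1/2 = 1/2
¬(¬C · B) = ¬0 = 1
¬B ⇒ ¬(¬C · B) = 1/2 ⇒ 1 = 1
((¬C · B) ⇒ B) ⇔ (¬B ⇒ ¬(¬C · B)) = 1 ⇔ 1 = 1
and checking the remaining 24 assignments likewise gives ≥ 1 in every case.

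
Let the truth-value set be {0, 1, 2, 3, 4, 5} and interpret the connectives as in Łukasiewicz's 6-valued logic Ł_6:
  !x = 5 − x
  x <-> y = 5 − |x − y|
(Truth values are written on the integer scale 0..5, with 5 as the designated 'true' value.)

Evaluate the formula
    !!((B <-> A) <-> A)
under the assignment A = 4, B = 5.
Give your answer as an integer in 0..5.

5

B <-> A = 5 <-> 4 = 4
(B <-> A) <-> A = 4 <-> 4 = 5
!((B <-> A) <-> A) = !5 = 0
!!((B <-> A) <-> A) = !0 = 5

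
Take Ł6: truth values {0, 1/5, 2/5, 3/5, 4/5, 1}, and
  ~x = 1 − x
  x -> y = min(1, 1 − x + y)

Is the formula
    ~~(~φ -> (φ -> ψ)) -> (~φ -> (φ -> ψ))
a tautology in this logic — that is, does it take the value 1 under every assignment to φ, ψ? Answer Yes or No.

Yes

At φ = 3/5, ψ = 0, for instance:
~φ = ~3/5 = 2/5
φ -> ψ = 3/5 -> 0 = 2/5
~φ -> (φ -> ψ) = 2/5 -> 2/5 = 1
~(~φ -> (φ -> ψ)) = ~1 = 0
~~(~φ -> (φ -> ψ)) = ~0 = 1
~~(~φ -> (φ -> ψ)) -> (~φ -> (φ -> ψ)) = 1 -> 1 = 1
and checking the remaining 35 assignments likewise gives ≥ 1 in every case.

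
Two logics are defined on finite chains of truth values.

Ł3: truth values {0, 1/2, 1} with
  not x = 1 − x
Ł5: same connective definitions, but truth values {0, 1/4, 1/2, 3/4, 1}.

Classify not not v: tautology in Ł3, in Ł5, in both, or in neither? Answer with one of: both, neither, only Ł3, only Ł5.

In Ł3: at v = 0 the value is 0 — not a tautology.
In Ł5: at v = 0 the value is 0 — not a tautology.

neither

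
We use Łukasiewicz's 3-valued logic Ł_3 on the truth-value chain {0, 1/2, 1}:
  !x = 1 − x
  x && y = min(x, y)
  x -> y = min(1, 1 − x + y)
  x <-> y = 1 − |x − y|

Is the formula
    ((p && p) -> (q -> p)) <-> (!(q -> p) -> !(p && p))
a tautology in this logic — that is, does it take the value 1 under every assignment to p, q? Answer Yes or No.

p = 0, q = 0 ↦ 1
p = 0, q = 1/2 ↦ 1
p = 0, q = 1 ↦ 1
p = 1/2, q = 0 ↦ 1
p = 1/2, q = 1/2 ↦ 1
p = 1/2, q = 1 ↦ 1
p = 1, q = 0 ↦ 1
p = 1, q = 1/2 ↦ 1
p = 1, q = 1 ↦ 1
Every assignment gives a value ≥ 1.

Yes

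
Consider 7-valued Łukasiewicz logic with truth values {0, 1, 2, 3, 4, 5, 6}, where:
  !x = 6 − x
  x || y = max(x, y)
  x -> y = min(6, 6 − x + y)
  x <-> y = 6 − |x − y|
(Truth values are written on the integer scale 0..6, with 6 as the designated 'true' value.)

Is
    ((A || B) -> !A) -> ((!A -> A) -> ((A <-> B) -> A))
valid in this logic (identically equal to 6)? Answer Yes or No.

No

Counterexample: take A = 1, B = 1.
A || B = 1 || 1 = 1
!A = !1 = 5
(A || B) -> !A = 1 -> 5 = 6
!A = !1 = 5
!A -> A = 5 -> 1 = 2
A <-> B = 1 <-> 1 = 6
(A <-> B) -> A = 6 -> 1 = 1
(!A -> A) -> ((A <-> B) -> A) = 2 -> 1 = 5
((A || B) -> !A) -> ((!A -> A) -> ((A <-> B) -> A)) = 6 -> 5 = 5
This gives 5 ≠ 6.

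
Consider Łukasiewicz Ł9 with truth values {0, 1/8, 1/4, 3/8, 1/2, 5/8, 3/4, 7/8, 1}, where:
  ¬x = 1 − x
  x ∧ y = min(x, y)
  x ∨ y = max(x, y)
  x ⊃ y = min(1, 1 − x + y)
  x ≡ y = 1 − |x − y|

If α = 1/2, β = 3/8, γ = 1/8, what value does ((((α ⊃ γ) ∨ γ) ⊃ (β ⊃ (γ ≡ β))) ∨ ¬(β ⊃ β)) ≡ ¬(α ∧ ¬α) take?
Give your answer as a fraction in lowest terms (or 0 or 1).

1/2

α ⊃ γ = 1/2 ⊃ 1/8 = 5/8
(α ⊃ γ) ∨ γ = 5/8 ∨ 1/8 = 5/8
γ ≡ β = 1/8 ≡ 3/8 = 3/4
β ⊃ (γ ≡ β) = 3/8 ⊃ 3/4 = 1
((α ⊃ γ) ∨ γ) ⊃ (β ⊃ (γ ≡ β)) = 5/8 ⊃ 1 = 1
β ⊃ β = 3/8 ⊃ 3/8 = 1
¬(β ⊃ β) = ¬1 = 0
(((α ⊃ γ) ∨ γ) ⊃ (β ⊃ (γ ≡ β))) ∨ ¬(β ⊃ β) = 1 ∨ 0 = 1
¬α = ¬1/2 = 1/2
α ∧ ¬α = 1/2 ∧ 1/2 = 1/2
¬(α ∧ ¬α) = ¬1/2 = 1/2
((((α ⊃ γ) ∨ γ) ⊃ (β ⊃ (γ ≡ β))) ∨ ¬(β ⊃ β)) ≡ ¬(α ∧ ¬α) = 1 ≡ 1/2 = 1/2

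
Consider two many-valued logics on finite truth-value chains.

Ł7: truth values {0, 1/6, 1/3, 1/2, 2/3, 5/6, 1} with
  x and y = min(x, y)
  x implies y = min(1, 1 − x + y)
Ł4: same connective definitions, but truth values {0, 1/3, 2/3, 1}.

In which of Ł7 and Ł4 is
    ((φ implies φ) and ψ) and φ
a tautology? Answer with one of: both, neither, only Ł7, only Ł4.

neither

In Ł7: at φ = 0, ψ = 0 the value is 0 — not a tautology.
In Ł4: at φ = 0, ψ = 0 the value is 0 — not a tautology.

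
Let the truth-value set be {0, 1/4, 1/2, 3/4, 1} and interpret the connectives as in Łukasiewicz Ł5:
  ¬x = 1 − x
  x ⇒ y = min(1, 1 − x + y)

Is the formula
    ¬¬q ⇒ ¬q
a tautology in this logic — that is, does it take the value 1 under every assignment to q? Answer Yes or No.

No

Counterexample: take q = 3/4.
¬q = ¬3/4 = 1/4
¬¬q = ¬1/4 = 3/4
¬q = ¬3/4 = 1/4
¬¬q ⇒ ¬q = 3/4 ⇒ 1/4 = 1/2
This gives 1/2 ≠ 1.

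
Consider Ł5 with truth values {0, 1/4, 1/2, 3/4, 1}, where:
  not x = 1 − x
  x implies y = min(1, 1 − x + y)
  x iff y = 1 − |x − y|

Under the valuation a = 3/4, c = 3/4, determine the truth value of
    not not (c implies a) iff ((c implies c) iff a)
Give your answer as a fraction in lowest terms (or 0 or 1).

c implies a = 3/4 implies 3/4 = 1
not (c implies a) = not 1 = 0
not not (c implies a) = not 0 = 1
c implies c = 3/4 implies 3/4 = 1
(c implies c) iff a = 1 iff 3/4 = 3/4
not not (c implies a) iff ((c implies c) iff a) = 1 iff 3/4 = 3/4

3/4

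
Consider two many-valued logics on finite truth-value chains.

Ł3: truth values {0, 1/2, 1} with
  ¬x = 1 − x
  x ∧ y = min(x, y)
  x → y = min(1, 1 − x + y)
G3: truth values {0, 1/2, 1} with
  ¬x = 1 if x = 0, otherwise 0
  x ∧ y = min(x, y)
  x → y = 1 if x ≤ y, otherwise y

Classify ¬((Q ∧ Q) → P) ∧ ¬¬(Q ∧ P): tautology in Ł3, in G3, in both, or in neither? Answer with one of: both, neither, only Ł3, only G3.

In Ł3: at P = 0, Q = 0 the value is 0 — not a tautology.
In G3: at P = 0, Q = 0 the value is 0 — not a tautology.

neither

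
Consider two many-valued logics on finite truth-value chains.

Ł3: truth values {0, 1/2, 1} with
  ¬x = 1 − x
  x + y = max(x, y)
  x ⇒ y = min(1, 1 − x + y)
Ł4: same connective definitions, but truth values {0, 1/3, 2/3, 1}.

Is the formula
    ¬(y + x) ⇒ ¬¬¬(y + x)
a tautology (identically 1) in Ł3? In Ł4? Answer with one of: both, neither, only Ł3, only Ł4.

In Ł3: every assignment gives 1 — tautology.
In Ł4: every assignment gives 1 — tautology.

both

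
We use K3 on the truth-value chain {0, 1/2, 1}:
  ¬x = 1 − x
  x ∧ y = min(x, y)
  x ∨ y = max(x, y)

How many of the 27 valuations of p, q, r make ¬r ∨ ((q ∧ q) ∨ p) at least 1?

value 1: 19 assignments (counts)
value 1/2: 7 assignments
value 0: 1 assignment
So 19 of the 27 assignments meet the threshold.

19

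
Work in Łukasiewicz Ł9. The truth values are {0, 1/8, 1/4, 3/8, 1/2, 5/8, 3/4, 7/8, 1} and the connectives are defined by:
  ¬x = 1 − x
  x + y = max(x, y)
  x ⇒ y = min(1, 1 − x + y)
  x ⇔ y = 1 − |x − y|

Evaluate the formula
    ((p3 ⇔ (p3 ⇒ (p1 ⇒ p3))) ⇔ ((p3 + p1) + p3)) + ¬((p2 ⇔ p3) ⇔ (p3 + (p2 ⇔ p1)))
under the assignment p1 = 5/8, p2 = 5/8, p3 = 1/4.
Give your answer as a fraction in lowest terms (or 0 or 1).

p1 ⇒ p3 = 5/8 ⇒ 1/4 = 5/8
p3 ⇒ (p1 ⇒ p3) = 1/4 ⇒ 5/8 = 1
p3 ⇔ (p3 ⇒ (p1 ⇒ p3)) = 1/4 ⇔ 1 = 1/4
p3 + p1 = 1/4 + 5/8 = 5/8
(p3 + p1) + p3 = 5/8 + 1/4 = 5/8
(p3 ⇔ (p3 ⇒ (p1 ⇒ p3))) ⇔ ((p3 + p1) + p3) = 1/4 ⇔ 5/8 = 5/8
p2 ⇔ p3 = 5/8 ⇔ 1/4 = 5/8
p2 ⇔ p1 = 5/8 ⇔ 5/8 = 1
p3 + (p2 ⇔ p1) = 1/4 + 1 = 1
(p2 ⇔ p3) ⇔ (p3 + (p2 ⇔ p1)) = 5/8 ⇔ 1 = 5/8
¬((p2 ⇔ p3) ⇔ (p3 + (p2 ⇔ p1))) = ¬5/8 = 3/8
((p3 ⇔ (p3 ⇒ (p1 ⇒ p3))) ⇔ ((p3 + p1) + p3)) + ¬((p2 ⇔ p3) ⇔ (p3 + (p2 ⇔ p1))) = 5/8 + 3/8 = 5/8

5/8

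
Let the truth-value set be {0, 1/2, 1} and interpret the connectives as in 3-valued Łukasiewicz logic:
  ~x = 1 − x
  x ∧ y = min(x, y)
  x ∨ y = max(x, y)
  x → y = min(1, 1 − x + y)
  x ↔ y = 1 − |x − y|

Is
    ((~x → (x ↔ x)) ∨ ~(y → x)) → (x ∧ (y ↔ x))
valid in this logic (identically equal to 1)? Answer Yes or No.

No

Counterexample: take x = 0, y = 0.
~x = ~0 = 1
x ↔ x = 0 ↔ 0 = 1
~x → (x ↔ x) = 1 → 1 = 1
y → x = 0 → 0 = 1
~(y → x) = ~1 = 0
(~x → (x ↔ x)) ∨ ~(y → x) = 1 ∨ 0 = 1
y ↔ x = 0 ↔ 0 = 1
x ∧ (y ↔ x) = 0 ∧ 1 = 0
((~x → (x ↔ x)) ∨ ~(y → x)) → (x ∧ (y ↔ x)) = 1 → 0 = 0
This gives 0 ≠ 1.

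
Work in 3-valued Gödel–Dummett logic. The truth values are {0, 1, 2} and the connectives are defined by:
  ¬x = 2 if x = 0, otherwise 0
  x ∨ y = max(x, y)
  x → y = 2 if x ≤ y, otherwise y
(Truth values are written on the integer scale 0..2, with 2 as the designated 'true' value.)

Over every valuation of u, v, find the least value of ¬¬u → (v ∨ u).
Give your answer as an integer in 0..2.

1

Take u = 1, v = 0:
¬u = ¬1 = 0
¬¬u = ¬0 = 2
v ∨ u = 0 ∨ 1 = 1
¬¬u → (v ∨ u) = 2 → 1 = 1
No assignment yields a value below 1, so this is the minimum.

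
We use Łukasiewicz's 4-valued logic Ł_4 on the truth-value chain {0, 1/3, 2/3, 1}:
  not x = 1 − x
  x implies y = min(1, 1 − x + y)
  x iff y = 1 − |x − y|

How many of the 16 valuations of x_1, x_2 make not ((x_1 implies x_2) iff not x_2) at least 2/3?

9

x_1 = 0, x_2 = 0 ↦ 0  <
x_1 = 0, x_2 = 1/3 ↦ 1/3  <
x_1 = 0, x_2 = 2/3 ↦ 2/3  ≥
x_1 = 0, x_2 = 1 ↦ 1  ≥
x_1 = 1/3, x_2 = 0 ↦ 1/3  <
x_1 = 1/3, x_2 = 1/3 ↦ 1/3  <
x_1 = 1/3, x_2 = 2/3 ↦ 2/3  ≥
x_1 = 1/3, x_2 = 1 ↦ 1  ≥
x_1 = 2/3, x_2 = 0 ↦ 2/3  ≥
x_1 = 2/3, x_2 = 1/3 ↦ 0  <
x_1 = 2/3, x_2 = 2/3 ↦ 2/3  ≥
x_1 = 2/3, x_2 = 1 ↦ 1  ≥
x_1 = 1, x_2 = 0 ↦ 1  ≥
x_1 = 1, x_2 = 1/3 ↦ 1/3  <
x_1 = 1, x_2 = 2/3 ↦ 1/3  <
x_1 = 1, x_2 = 1 ↦ 1  ≥
So 9 of the 16 assignments meet the threshold.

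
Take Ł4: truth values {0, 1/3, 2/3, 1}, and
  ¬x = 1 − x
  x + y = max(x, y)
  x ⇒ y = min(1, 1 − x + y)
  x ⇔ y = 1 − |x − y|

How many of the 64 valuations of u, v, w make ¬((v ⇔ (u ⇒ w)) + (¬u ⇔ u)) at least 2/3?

14

value 1: 6 assignments (counts)
value 2/3: 8 assignments (counts)
value 1/3: 34 assignments
value 0: 16 assignments
So 14 of the 64 assignments meet the threshold.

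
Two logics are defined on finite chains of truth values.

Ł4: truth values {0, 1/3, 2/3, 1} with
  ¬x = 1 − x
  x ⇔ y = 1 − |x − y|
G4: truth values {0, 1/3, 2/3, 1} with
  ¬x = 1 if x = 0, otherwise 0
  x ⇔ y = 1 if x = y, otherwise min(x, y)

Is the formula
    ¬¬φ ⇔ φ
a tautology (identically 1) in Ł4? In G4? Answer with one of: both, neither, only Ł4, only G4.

In Ł4: every assignment gives 1 — tautology.
In G4: at φ = 1/3 the value is 1/3 — not a tautology.

only Ł4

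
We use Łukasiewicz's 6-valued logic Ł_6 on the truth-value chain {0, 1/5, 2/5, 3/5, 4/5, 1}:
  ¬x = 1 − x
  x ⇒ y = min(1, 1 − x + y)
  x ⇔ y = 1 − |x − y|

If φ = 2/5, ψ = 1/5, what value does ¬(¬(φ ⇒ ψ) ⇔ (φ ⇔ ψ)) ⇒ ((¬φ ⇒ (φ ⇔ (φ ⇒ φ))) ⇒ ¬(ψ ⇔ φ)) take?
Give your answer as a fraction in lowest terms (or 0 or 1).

4/5

φ ⇒ ψ = 2/5 ⇒ 1/5 = 4/5
¬(φ ⇒ ψ) = ¬4/5 = 1/5
φ ⇔ ψ = 2/5 ⇔ 1/5 = 4/5
¬(φ ⇒ ψ) ⇔ (φ ⇔ ψ) = 1/5 ⇔ 4/5 = 2/5
¬(¬(φ ⇒ ψ) ⇔ (φ ⇔ ψ)) = ¬2/5 = 3/5
¬φ = ¬2/5 = 3/5
φ ⇒ φ = 2/5 ⇒ 2/5 = 1
φ ⇔ (φ ⇒ φ) = 2/5 ⇔ 1 = 2/5
¬φ ⇒ (φ ⇔ (φ ⇒ φ)) = 3/5 ⇒ 2/5 = 4/5
ψ ⇔ φ = 1/5 ⇔ 2/5 = 4/5
¬(ψ ⇔ φ) = ¬4/5 = 1/5
(¬φ ⇒ (φ ⇔ (φ ⇒ φ))) ⇒ ¬(ψ ⇔ φ) = 4/5 ⇒ 1/5 = 2/5
¬(¬(φ ⇒ ψ) ⇔ (φ ⇔ ψ)) ⇒ ((¬φ ⇒ (φ ⇔ (φ ⇒ φ))) ⇒ ¬(ψ ⇔ φ)) = 3/5 ⇒ 2/5 = 4/5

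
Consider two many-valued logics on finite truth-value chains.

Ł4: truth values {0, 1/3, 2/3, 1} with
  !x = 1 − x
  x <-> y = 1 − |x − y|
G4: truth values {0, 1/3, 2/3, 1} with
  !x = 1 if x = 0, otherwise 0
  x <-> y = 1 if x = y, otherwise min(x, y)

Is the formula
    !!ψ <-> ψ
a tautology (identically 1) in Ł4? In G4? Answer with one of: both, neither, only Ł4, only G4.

In Ł4: every assignment gives 1 — tautology.
In G4: at ψ = 1/3 the value is 1/3 — not a tautology.

only Ł4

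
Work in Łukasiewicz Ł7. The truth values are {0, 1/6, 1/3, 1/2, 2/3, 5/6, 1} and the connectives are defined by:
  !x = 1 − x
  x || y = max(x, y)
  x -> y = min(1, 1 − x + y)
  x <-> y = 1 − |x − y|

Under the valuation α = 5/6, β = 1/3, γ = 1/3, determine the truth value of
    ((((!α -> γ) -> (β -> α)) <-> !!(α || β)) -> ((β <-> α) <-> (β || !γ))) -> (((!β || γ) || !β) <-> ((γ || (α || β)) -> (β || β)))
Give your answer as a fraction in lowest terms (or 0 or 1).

5/6

!α = !5/6 = 1/6
!α -> γ = 1/6 -> 1/3 = 1
β -> α = 1/3 -> 5/6 = 1
(!α -> γ) -> (β -> α) = 1 -> 1 = 1
α || β = 5/6 || 1/3 = 5/6
!(α || β) = !5/6 = 1/6
!!(α || β) = !1/6 = 5/6
((!α -> γ) -> (β -> α)) <-> !!(α || β) = 1 <-> 5/6 = 5/6
β <-> α = 1/3 <-> 5/6 = 1/2
!γ = !1/3 = 2/3
β || !γ = 1/3 || 2/3 = 2/3
(β <-> α) <-> (β || !γ) = 1/2 <-> 2/3 = 5/6
(((!α -> γ) -> (β -> α)) <-> !!(α || β)) -> ((β <-> α) <-> (β || !γ)) = 5/6 -> 5/6 = 1
!β = !1/3 = 2/3
!β || γ = 2/3 || 1/3 = 2/3
!β = !1/3 = 2/3
(!β || γ) || !β = 2/3 || 2/3 = 2/3
α || β = 5/6 || 1/3 = 5/6
γ || (α || β) = 1/3 || 5/6 = 5/6
β || β = 1/3 || 1/3 = 1/3
(γ || (α || β)) -> (β || β) = 5/6 -> 1/3 = 1/2
((!β || γ) || !β) <-> ((γ || (α || β)) -> (β || β)) = 2/3 <-> 1/2 = 5/6
((((!α -> γ) -> (β -> α)) <-> !!(α || β)) -> ((β <-> α) <-> (β || !γ))) -> (((!β || γ) || !β) <-> ((γ || (α || β)) -> (β || β))) = 1 -> 5/6 = 5/6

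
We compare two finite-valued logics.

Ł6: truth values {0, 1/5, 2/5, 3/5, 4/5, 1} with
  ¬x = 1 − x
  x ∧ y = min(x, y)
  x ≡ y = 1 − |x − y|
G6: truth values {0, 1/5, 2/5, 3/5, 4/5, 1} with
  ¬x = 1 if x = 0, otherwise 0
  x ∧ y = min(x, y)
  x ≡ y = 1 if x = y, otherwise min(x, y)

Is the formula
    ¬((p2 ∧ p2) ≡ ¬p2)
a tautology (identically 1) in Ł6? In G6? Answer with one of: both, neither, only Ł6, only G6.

only G6

In Ł6: at p2 = 1/5 the value is 3/5 — not a tautology.
In G6: every assignment gives 1 — tautology.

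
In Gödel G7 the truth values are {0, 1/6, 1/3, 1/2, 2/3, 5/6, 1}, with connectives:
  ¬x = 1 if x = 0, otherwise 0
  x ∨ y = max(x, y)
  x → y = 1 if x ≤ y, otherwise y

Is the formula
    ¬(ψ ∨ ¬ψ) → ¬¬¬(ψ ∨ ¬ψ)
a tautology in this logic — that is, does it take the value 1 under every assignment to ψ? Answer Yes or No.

Yes

ψ = 0 ↦ 1
ψ = 1/6 ↦ 1
ψ = 1/3 ↦ 1
ψ = 1/2 ↦ 1
ψ = 2/3 ↦ 1
ψ = 5/6 ↦ 1
ψ = 1 ↦ 1
Every assignment gives a value ≥ 1.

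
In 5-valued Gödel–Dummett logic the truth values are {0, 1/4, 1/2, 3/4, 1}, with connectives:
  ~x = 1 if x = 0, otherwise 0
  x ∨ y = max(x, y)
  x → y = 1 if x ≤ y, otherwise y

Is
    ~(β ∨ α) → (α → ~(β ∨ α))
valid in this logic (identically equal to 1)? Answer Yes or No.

At α = 1/4, β = 1/4, for instance:
β ∨ α = 1/4 ∨ 1/4 = 1/4
~(β ∨ α) = ~1/4 = 0
α → ~(β ∨ α) = 1/4 → 0 = 0
~(β ∨ α) → (α → ~(β ∨ α)) = 0 → 0 = 1
and checking the remaining 24 assignments likewise gives ≥ 1 in every case.

Yes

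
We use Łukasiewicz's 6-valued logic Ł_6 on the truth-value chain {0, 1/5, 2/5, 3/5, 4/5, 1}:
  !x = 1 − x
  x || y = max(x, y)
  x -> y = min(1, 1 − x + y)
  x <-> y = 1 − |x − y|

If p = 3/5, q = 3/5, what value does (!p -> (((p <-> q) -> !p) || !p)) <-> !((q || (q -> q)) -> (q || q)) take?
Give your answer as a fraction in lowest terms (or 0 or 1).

2/5

!p = !3/5 = 2/5
p <-> q = 3/5 <-> 3/5 = 1
!p = !3/5 = 2/5
(p <-> q) -> !p = 1 -> 2/5 = 2/5
!p = !3/5 = 2/5
((p <-> q) -> !p) || !p = 2/5 || 2/5 = 2/5
!p -> (((p <-> q) -> !p) || !p) = 2/5 -> 2/5 = 1
q -> q = 3/5 -> 3/5 = 1
q || (q -> q) = 3/5 || 1 = 1
q || q = 3/5 || 3/5 = 3/5
(q || (q -> q)) -> (q || q) = 1 -> 3/5 = 3/5
!((q || (q -> q)) -> (q || q)) = !3/5 = 2/5
(!p -> (((p <-> q) -> !p) || !p)) <-> !((q || (q -> q)) -> (q || q)) = 1 <-> 2/5 = 2/5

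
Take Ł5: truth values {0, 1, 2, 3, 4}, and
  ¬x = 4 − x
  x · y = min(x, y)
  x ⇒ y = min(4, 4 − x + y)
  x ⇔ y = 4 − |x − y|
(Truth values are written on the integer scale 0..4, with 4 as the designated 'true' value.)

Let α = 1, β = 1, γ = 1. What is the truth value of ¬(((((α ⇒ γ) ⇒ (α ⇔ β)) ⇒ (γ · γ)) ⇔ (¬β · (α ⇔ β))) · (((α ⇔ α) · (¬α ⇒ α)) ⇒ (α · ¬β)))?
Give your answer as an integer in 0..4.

α ⇒ γ = 1 ⇒ 1 = 4
α ⇔ β = 1 ⇔ 1 = 4
(α ⇒ γ) ⇒ (α ⇔ β) = 4 ⇒ 4 = 4
γ · γ = 1 · 1 = 1
((α ⇒ γ) ⇒ (α ⇔ β)) ⇒ (γ · γ) = 4 ⇒ 1 = 1
¬β = ¬1 = 3
α ⇔ β = 1 ⇔ 1 = 4
¬β · (α ⇔ β) = 3 · 4 = 3
(((α ⇒ γ) ⇒ (α ⇔ β)) ⇒ (γ · γ)) ⇔ (¬β · (α ⇔ β)) = 1 ⇔ 3 = 2
α ⇔ α = 1 ⇔ 1 = 4
¬α = ¬1 = 3
¬α ⇒ α = 3 ⇒ 1 = 2
(α ⇔ α) · (¬α ⇒ α) = 4 · 2 = 2
¬β = ¬1 = 3
α · ¬β = 1 · 3 = 1
((α ⇔ α) · (¬α ⇒ α)) ⇒ (α · ¬β) = 2 ⇒ 1 = 3
((((α ⇒ γ) ⇒ (α ⇔ β)) ⇒ (γ · γ)) ⇔ (¬β · (α ⇔ β))) · (((α ⇔ α) · (¬α ⇒ α)) ⇒ (α · ¬β)) = 2 · 3 = 2
¬(((((α ⇒ γ) ⇒ (α ⇔ β)) ⇒ (γ · γ)) ⇔ (¬β · (α ⇔ β))) · (((α ⇔ α) · (¬α ⇒ α)) ⇒ (α · ¬β))) = ¬2 = 2

2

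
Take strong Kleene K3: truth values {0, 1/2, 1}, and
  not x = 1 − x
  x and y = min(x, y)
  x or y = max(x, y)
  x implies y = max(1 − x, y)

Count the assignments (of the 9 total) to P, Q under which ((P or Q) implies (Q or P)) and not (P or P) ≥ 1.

2

P = 0, Q = 0 ↦ 1  ≥
P = 0, Q = 1/2 ↦ 1/2  <
P = 0, Q = 1 ↦ 1  ≥
P = 1/2, Q = 0 ↦ 1/2  <
P = 1/2, Q = 1/2 ↦ 1/2  <
P = 1/2, Q = 1 ↦ 1/2  <
P = 1, Q = 0 ↦ 0  <
P = 1, Q = 1/2 ↦ 0  <
P = 1, Q = 1 ↦ 0  <
So 2 of the 9 assignments meet the threshold.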